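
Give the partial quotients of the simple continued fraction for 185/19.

Run the Euclidean algorithm on 185 and 19; the successive quotients are the partial quotients a_0, a_1, ... (each step inverts the fractional part left over by the previous one):
  185 = 9*19 + 14, so a_0 = 9.
  19 = 1*14 + 5, so a_1 = 1.
  14 = 2*5 + 4, so a_2 = 2.
  5 = 1*4 + 1, so a_3 = 1.
  4 = 4*1 + 0, so a_4 = 4.
The remainder reaches 0 after 5 divisions, so the expansion has 5 partial quotients, read off in order.

[9; 1, 2, 1, 4]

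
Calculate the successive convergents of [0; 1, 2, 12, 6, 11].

Using the convergent recurrence p_i = a_i*p_{i-1} + p_{i-2}, q_i = a_i*q_{i-1} + q_{i-2} with p_{-2}=0, p_{-1}=1, q_{-2}=1, q_{-1}=0:
  i=0: a_0=0, p_0 = 0*1 + 0 = 0, q_0 = 0*0 + 1 = 1.
  i=1: a_1=1, p_1 = 1*0 + 1 = 1, q_1 = 1*1 + 0 = 1.
  i=2: a_2=2, p_2 = 2*1 + 0 = 2, q_2 = 2*1 + 1 = 3.
  i=3: a_3=12, p_3 = 12*2 + 1 = 25, q_3 = 12*3 + 1 = 37.
  i=4: a_4=6, p_4 = 6*25 + 2 = 152, q_4 = 6*37 + 3 = 225.
  i=5: a_5=11, p_5 = 11*152 + 25 = 1697, q_5 = 11*225 + 37 = 2512.

0/1, 1/1, 2/3, 25/37, 152/225, 1697/2512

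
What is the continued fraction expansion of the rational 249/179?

[1; 2, 1, 1, 3, 1, 7]

Run the Euclidean algorithm on 249 and 179; the successive quotients are the partial quotients a_0, a_1, ... (each step inverts the fractional part left over by the previous one):
  249 = 1*179 + 70, so a_0 = 1.
  179 = 2*70 + 39, so a_1 = 2.
  70 = 1*39 + 31, so a_2 = 1.
  39 = 1*31 + 8, so a_3 = 1.
  31 = 3*8 + 7, so a_4 = 3.
  8 = 1*7 + 1, so a_5 = 1.
  7 = 7*1 + 0, so a_6 = 7.
The remainder reaches 0 after 7 divisions, so the expansion has 7 partial quotients, read off in order.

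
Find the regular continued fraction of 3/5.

[0; 1, 1, 2]

Run the Euclidean algorithm on 3 and 5; the successive quotients are the partial quotients a_0, a_1, ... (each step inverts the fractional part left over by the previous one):
  3 = 0*5 + 3, so a_0 = 0.
  5 = 1*3 + 2, so a_1 = 1.
  3 = 1*2 + 1, so a_2 = 1.
  2 = 2*1 + 0, so a_3 = 2.
The remainder reaches 0 after 4 divisions, so the expansion has 4 partial quotients, read off in order.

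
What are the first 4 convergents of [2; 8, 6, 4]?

2/1, 17/8, 104/49, 433/204

Using the convergent recurrence p_i = a_i*p_{i-1} + p_{i-2}, q_i = a_i*q_{i-1} + q_{i-2} with p_{-2}=0, p_{-1}=1, q_{-2}=1, q_{-1}=0:
  i=0: a_0=2, p_0 = 2*1 + 0 = 2, q_0 = 2*0 + 1 = 1.
  i=1: a_1=8, p_1 = 8*2 + 1 = 17, q_1 = 8*1 + 0 = 8.
  i=2: a_2=6, p_2 = 6*17 + 2 = 104, q_2 = 6*8 + 1 = 49.
  i=3: a_3=4, p_3 = 4*104 + 17 = 433, q_3 = 4*49 + 8 = 204.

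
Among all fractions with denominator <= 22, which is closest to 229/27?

Expand x = 229/27 as a continued fraction with the Euclidean algorithm:
  229 = 8*27 + 13, so a_0 = 8.
  27 = 2*13 + 1, so a_1 = 2.
  13 = 13*1 + 0, so a_2 = 13.
so x = [8; 2, 13].
Convergents (p_i = a_i*p_{i-1} + p_{i-2}, q_i = a_i*q_{i-1} + q_{i-2} with p_{-2}=0, p_{-1}=1, q_{-2}=1, q_{-1}=0), until the denominator exceeds 22:
  i=0: a_0=8, p_0 = 8*1 + 0 = 8, q_0 = 8*0 + 1 = 1.
  i=1: a_1=2, p_1 = 2*8 + 1 = 17, q_1 = 2*1 + 0 = 2.
  i=2: a_2=13, p_2 = 13*17 + 8 = 229, q_2 = 13*2 + 1 = 27.
q_2 = 27 > 22, so the last convergent with denominator <= 22 is p_1/q_1 = 17/2.
The closest fraction with denominator <= 22 is either p_1/q_1 or the intermediate fraction (k*p_1 + p_0)/(k*q_1 + q_0) with the largest k >= 1 whose denominator stays <= 22; these approach x as k grows, and every other convergent or intermediate fraction in range is farther away.
Largest k: floor((22 - q_0)/q_1) = floor((22 - 1)/2) = 10.
That gives (10*17 + 8)/(10*2 + 1) = 178/21.
Compare the errors: |x - 17/2| = |229*2 - 17*27|/(27*2) = 1/54, and |x - 178/21| = |229*21 - 178*27|/(27*21) = 3/567.
Cross-multiplying, 3*54 = 162 < 567 = 1*567, so 3/567 is smaller: the intermediate fraction 178/21 is closer to x than 17/2.

178/21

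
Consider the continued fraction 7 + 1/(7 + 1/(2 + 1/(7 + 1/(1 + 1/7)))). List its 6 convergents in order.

Using the convergent recurrence p_i = a_i*p_{i-1} + p_{i-2}, q_i = a_i*q_{i-1} + q_{i-2} with p_{-2}=0, p_{-1}=1, q_{-2}=1, q_{-1}=0:
  i=0: a_0=7, p_0 = 7*1 + 0 = 7, q_0 = 7*0 + 1 = 1.
  i=1: a_1=7, p_1 = 7*7 + 1 = 50, q_1 = 7*1 + 0 = 7.
  i=2: a_2=2, p_2 = 2*50 + 7 = 107, q_2 = 2*7 + 1 = 15.
  i=3: a_3=7, p_3 = 7*107 + 50 = 799, q_3 = 7*15 + 7 = 112.
  i=4: a_4=1, p_4 = 1*799 + 107 = 906, q_4 = 1*112 + 15 = 127.
  i=5: a_5=7, p_5 = 7*906 + 799 = 7141, q_5 = 7*127 + 112 = 1001.

7/1, 50/7, 107/15, 799/112, 906/127, 7141/1001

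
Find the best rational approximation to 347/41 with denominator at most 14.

110/13

Expand x = 347/41 as a continued fraction with the Euclidean algorithm:
  347 = 8*41 + 19, so a_0 = 8.
  41 = 2*19 + 3, so a_1 = 2.
  19 = 6*3 + 1, so a_2 = 6.
  3 = 3*1 + 0, so a_3 = 3.
so x = [8; 2, 6, 3].
Convergents (p_i = a_i*p_{i-1} + p_{i-2}, q_i = a_i*q_{i-1} + q_{i-2} with p_{-2}=0, p_{-1}=1, q_{-2}=1, q_{-1}=0), until the denominator exceeds 14:
  i=0: a_0=8, p_0 = 8*1 + 0 = 8, q_0 = 8*0 + 1 = 1.
  i=1: a_1=2, p_1 = 2*8 + 1 = 17, q_1 = 2*1 + 0 = 2.
  i=2: a_2=6, p_2 = 6*17 + 8 = 110, q_2 = 6*2 + 1 = 13.
  i=3: a_3=3, p_3 = 3*110 + 17 = 347, q_3 = 3*13 + 2 = 41.
q_3 = 41 > 14, so the last convergent with denominator <= 14 is p_2/q_2 = 110/13.
The closest fraction with denominator <= 14 is either p_2/q_2 or the intermediate fraction (k*p_2 + p_1)/(k*q_2 + q_1) with the largest k >= 1 whose denominator stays <= 14; these approach x as k grows, and every other convergent or intermediate fraction in range is farther away.
Largest k: floor((14 - q_1)/q_2) = floor((14 - 2)/13) = 0.
Since k = 0, no intermediate fraction beyond p_2/q_2 has denominator <= 14, so the convergent 110/13 is the closest (its error is |347*13 - 110*41|/(41*13) = 1/533).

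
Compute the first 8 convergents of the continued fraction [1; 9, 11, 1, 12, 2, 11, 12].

Using the convergent recurrence p_i = a_i*p_{i-1} + p_{i-2}, q_i = a_i*q_{i-1} + q_{i-2} with p_{-2}=0, p_{-1}=1, q_{-2}=1, q_{-1}=0:
  i=0: a_0=1, p_0 = 1*1 + 0 = 1, q_0 = 1*0 + 1 = 1.
  i=1: a_1=9, p_1 = 9*1 + 1 = 10, q_1 = 9*1 + 0 = 9.
  i=2: a_2=11, p_2 = 11*10 + 1 = 111, q_2 = 11*9 + 1 = 100.
  i=3: a_3=1, p_3 = 1*111 + 10 = 121, q_3 = 1*100 + 9 = 109.
  i=4: a_4=12, p_4 = 12*121 + 111 = 1563, q_4 = 12*109 + 100 = 1408.
  i=5: a_5=2, p_5 = 2*1563 + 121 = 3247, q_5 = 2*1408 + 109 = 2925.
  i=6: a_6=11, p_6 = 11*3247 + 1563 = 37280, q_6 = 11*2925 + 1408 = 33583.
  i=7: a_7=12, p_7 = 12*37280 + 3247 = 450607, q_7 = 12*33583 + 2925 = 405921.

1/1, 10/9, 111/100, 121/109, 1563/1408, 3247/2925, 37280/33583, 450607/405921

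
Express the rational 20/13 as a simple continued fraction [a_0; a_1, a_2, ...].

[1; 1, 1, 6]

Run the Euclidean algorithm on 20 and 13; the successive quotients are the partial quotients a_0, a_1, ... (each step inverts the fractional part left over by the previous one):
  20 = 1*13 + 7, so a_0 = 1.
  13 = 1*7 + 6, so a_1 = 1.
  7 = 1*6 + 1, so a_2 = 1.
  6 = 6*1 + 0, so a_3 = 6.
The remainder reaches 0 after 4 divisions, so the expansion has 4 partial quotients, read off in order.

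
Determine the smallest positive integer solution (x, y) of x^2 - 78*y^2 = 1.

First expand sqrt(78) as a continued fraction. With x_i = (sqrt(78) + m_i)/d_i and (m_0, d_0) = (0, 1): a_0 = floor(sqrt(78)) = 8, since 8^2 = 64 <= 78 < 81 = 9^2.
Iterate m_{i+1} = d_i*a_i - m_i, d_{i+1} = (78 - m_{i+1}^2)/d_i, a_{i+1} = floor((a_0 + m_{i+1})/d_{i+1}):
  m_1 = 1*8 - 0 = 8, d_1 = (78 - 8^2)/1 = 14/1 = 14, a_1 = floor((8 + 8)/14) = 1.
  m_2 = 14*1 - 8 = 6, d_2 = (78 - 6^2)/14 = 42/14 = 3, a_2 = floor((8 + 6)/3) = 4.
  m_3 = 3*4 - 6 = 6, d_3 = (78 - 6^2)/3 = 42/3 = 14, a_3 = floor((8 + 6)/14) = 1.
  m_4 = 14*1 - 6 = 8, d_4 = (78 - 8^2)/14 = 14/14 = 1, a_4 = floor((8 + 8)/1) = 16.
  m_5 = 1*16 - 8 = 8, d_5 = (78 - 8^2)/1 = 14/1 = 14: (m_5, d_5) = (m_1, d_1) = (8, 14), so from here the quotients repeat a_1, ..., a_4; the period length is 4.
So sqrt(78) = [8; (1, 4, 1, 16)] with period length k = 4.
k is even, so the fundamental solution of x^2 - 78y^2 = 1 is (p_{k-1}, q_{k-1}) = (p_3, q_3); compute convergents through index 3.
Convergents (p_i = a_i*p_{i-1} + p_{i-2}, q_i = a_i*q_{i-1} + q_{i-2} with p_{-2}=0, p_{-1}=1, q_{-2}=1, q_{-1}=0):
  i=0: a_0=8, p_0 = 8*1 + 0 = 8, q_0 = 8*0 + 1 = 1.
  i=1: a_1=1, p_1 = 1*8 + 1 = 9, q_1 = 1*1 + 0 = 1.
  i=2: a_2=4, p_2 = 4*9 + 8 = 44, q_2 = 4*1 + 1 = 5.
  i=3: a_3=1, p_3 = 1*44 + 9 = 53, q_3 = 1*5 + 1 = 6.
Check: 53^2 - 78*6^2 = 2809 - 2808 = 1, so (x, y) = (53, 6) solves the equation, and by the theorem it is the least positive solution.

(x, y) = (53, 6)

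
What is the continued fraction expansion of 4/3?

Run the Euclidean algorithm on 4 and 3; the successive quotients are the partial quotients a_0, a_1, ... (each step inverts the fractional part left over by the previous one):
  4 = 1*3 + 1, so a_0 = 1.
  3 = 3*1 + 0, so a_1 = 3.
The remainder reaches 0 after 2 divisions, so the expansion has 2 partial quotients, read off in order.

[1; 3]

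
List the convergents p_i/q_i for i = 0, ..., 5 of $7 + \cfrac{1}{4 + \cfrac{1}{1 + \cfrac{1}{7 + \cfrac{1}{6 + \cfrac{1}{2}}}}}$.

7/1, 29/4, 36/5, 281/39, 1722/239, 3725/517

Using the convergent recurrence p_i = a_i*p_{i-1} + p_{i-2}, q_i = a_i*q_{i-1} + q_{i-2} with p_{-2}=0, p_{-1}=1, q_{-2}=1, q_{-1}=0:
  i=0: a_0=7, p_0 = 7*1 + 0 = 7, q_0 = 7*0 + 1 = 1.
  i=1: a_1=4, p_1 = 4*7 + 1 = 29, q_1 = 4*1 + 0 = 4.
  i=2: a_2=1, p_2 = 1*29 + 7 = 36, q_2 = 1*4 + 1 = 5.
  i=3: a_3=7, p_3 = 7*36 + 29 = 281, q_3 = 7*5 + 4 = 39.
  i=4: a_4=6, p_4 = 6*281 + 36 = 1722, q_4 = 6*39 + 5 = 239.
  i=5: a_5=2, p_5 = 2*1722 + 281 = 3725, q_5 = 2*239 + 39 = 517.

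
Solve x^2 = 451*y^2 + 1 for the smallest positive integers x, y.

(x, y) = (46471490, 2188257)

First expand sqrt(451) as a continued fraction. With x_i = (sqrt(451) + m_i)/d_i and (m_0, d_0) = (0, 1): a_0 = floor(sqrt(451)) = 21, since 21^2 = 441 <= 451 < 484 = 22^2.
Iterate m_{i+1} = d_i*a_i - m_i, d_{i+1} = (451 - m_{i+1}^2)/d_i, a_{i+1} = floor((a_0 + m_{i+1})/d_{i+1}):
  m_1 = 1*21 - 0 = 21, d_1 = (451 - 21^2)/1 = 10/1 = 10, a_1 = floor((21 + 21)/10) = 4.
  m_2 = 10*4 - 21 = 19, d_2 = (451 - 19^2)/10 = 90/10 = 9, a_2 = floor((21 + 19)/9) = 4.
  m_3 = 9*4 - 19 = 17, d_3 = (451 - 17^2)/9 = 162/9 = 18, a_3 = floor((21 + 17)/18) = 2.
  m_4 = 18*2 - 17 = 19, d_4 = (451 - 19^2)/18 = 90/18 = 5, a_4 = floor((21 + 19)/5) = 8.
  m_5 = 5*8 - 19 = 21, d_5 = (451 - 21^2)/5 = 10/5 = 2, a_5 = floor((21 + 21)/2) = 21.
  m_6 = 2*21 - 21 = 21, d_6 = (451 - 21^2)/2 = 10/2 = 5, a_6 = floor((21 + 21)/5) = 8.
  m_7 = 5*8 - 21 = 19, d_7 = (451 - 19^2)/5 = 90/5 = 18, a_7 = floor((21 + 19)/18) = 2.
  m_8 = 18*2 - 19 = 17, d_8 = (451 - 17^2)/18 = 162/18 = 9, a_8 = floor((21 + 17)/9) = 4.
  m_9 = 9*4 - 17 = 19, d_9 = (451 - 19^2)/9 = 90/9 = 10, a_9 = floor((21 + 19)/10) = 4.
  m_10 = 10*4 - 19 = 21, d_10 = (451 - 21^2)/10 = 10/10 = 1, a_10 = floor((21 + 21)/1) = 42.
  m_11 = 1*42 - 21 = 21, d_11 = (451 - 21^2)/1 = 10/1 = 10: (m_11, d_11) = (m_1, d_1) = (21, 10), so from here the quotients repeat a_1, ..., a_10; the period length is 10.
So sqrt(451) = [21; (4, 4, 2, 8, 21, 8, 2, 4, 4, 42)] with period length k = 10.
k is even, so the fundamental solution of x^2 - 451y^2 = 1 is (p_{k-1}, q_{k-1}) = (p_9, q_9); compute convergents through index 9.
Convergents (p_i = a_i*p_{i-1} + p_{i-2}, q_i = a_i*q_{i-1} + q_{i-2} with p_{-2}=0, p_{-1}=1, q_{-2}=1, q_{-1}=0):
  i=0: a_0=21, p_0 = 21*1 + 0 = 21, q_0 = 21*0 + 1 = 1.
  i=1: a_1=4, p_1 = 4*21 + 1 = 85, q_1 = 4*1 + 0 = 4.
  i=2: a_2=4, p_2 = 4*85 + 21 = 361, q_2 = 4*4 + 1 = 17.
  i=3: a_3=2, p_3 = 2*361 + 85 = 807, q_3 = 2*17 + 4 = 38.
  i=4: a_4=8, p_4 = 8*807 + 361 = 6817, q_4 = 8*38 + 17 = 321.
  i=5: a_5=21, p_5 = 21*6817 + 807 = 143964, q_5 = 21*321 + 38 = 6779.
  i=6: a_6=8, p_6 = 8*143964 + 6817 = 1158529, q_6 = 8*6779 + 321 = 54553.
  i=7: a_7=2, p_7 = 2*1158529 + 143964 = 2461022, q_7 = 2*54553 + 6779 = 115885.
  i=8: a_8=4, p_8 = 4*2461022 + 1158529 = 11002617, q_8 = 4*115885 + 54553 = 518093.
  i=9: a_9=4, p_9 = 4*11002617 + 2461022 = 46471490, q_9 = 4*518093 + 115885 = 2188257.
Check: 46471490^2 - 451*2188257^2 = 2159599382820100 - 2159599382820099 = 1, so (x, y) = (46471490, 2188257) solves the equation, and by the theorem it is the least positive solution.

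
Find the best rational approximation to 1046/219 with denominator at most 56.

Expand x = 1046/219 as a continued fraction with the Euclidean algorithm:
  1046 = 4*219 + 170, so a_0 = 4.
  219 = 1*170 + 49, so a_1 = 1.
  170 = 3*49 + 23, so a_2 = 3.
  49 = 2*23 + 3, so a_3 = 2.
  23 = 7*3 + 2, so a_4 = 7.
  3 = 1*2 + 1, so a_5 = 1.
  2 = 2*1 + 0, so a_6 = 2.
so x = [4; 1, 3, 2, 7, 1, 2].
Convergents (p_i = a_i*p_{i-1} + p_{i-2}, q_i = a_i*q_{i-1} + q_{i-2} with p_{-2}=0, p_{-1}=1, q_{-2}=1, q_{-1}=0), until the denominator exceeds 56:
  i=0: a_0=4, p_0 = 4*1 + 0 = 4, q_0 = 4*0 + 1 = 1.
  i=1: a_1=1, p_1 = 1*4 + 1 = 5, q_1 = 1*1 + 0 = 1.
  i=2: a_2=3, p_2 = 3*5 + 4 = 19, q_2 = 3*1 + 1 = 4.
  i=3: a_3=2, p_3 = 2*19 + 5 = 43, q_3 = 2*4 + 1 = 9.
  i=4: a_4=7, p_4 = 7*43 + 19 = 320, q_4 = 7*9 + 4 = 67.
q_4 = 67 > 56, so the last convergent with denominator <= 56 is p_3/q_3 = 43/9.
The closest fraction with denominator <= 56 is either p_3/q_3 or the intermediate fraction (k*p_3 + p_2)/(k*q_3 + q_2) with the largest k >= 1 whose denominator stays <= 56; these approach x as k grows, and every other convergent or intermediate fraction in range is farther away.
Largest k: floor((56 - q_2)/q_3) = floor((56 - 4)/9) = 5.
That gives (5*43 + 19)/(5*9 + 4) = 234/49.
Compare the errors: |x - 43/9| = |1046*9 - 43*219|/(219*9) = 3/1971, and |x - 234/49| = |1046*49 - 234*219|/(219*49) = 8/10731.
Cross-multiplying, 8*1971 = 15768 < 32193 = 3*10731, so 8/10731 is smaller: the intermediate fraction 234/49 is closer to x than 43/9.

234/49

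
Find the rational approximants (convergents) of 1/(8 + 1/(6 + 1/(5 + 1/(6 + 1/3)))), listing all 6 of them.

0/1, 1/8, 6/49, 31/253, 192/1567, 607/4954

Using the convergent recurrence p_i = a_i*p_{i-1} + p_{i-2}, q_i = a_i*q_{i-1} + q_{i-2} with p_{-2}=0, p_{-1}=1, q_{-2}=1, q_{-1}=0:
  i=0: a_0=0, p_0 = 0*1 + 0 = 0, q_0 = 0*0 + 1 = 1.
  i=1: a_1=8, p_1 = 8*0 + 1 = 1, q_1 = 8*1 + 0 = 8.
  i=2: a_2=6, p_2 = 6*1 + 0 = 6, q_2 = 6*8 + 1 = 49.
  i=3: a_3=5, p_3 = 5*6 + 1 = 31, q_3 = 5*49 + 8 = 253.
  i=4: a_4=6, p_4 = 6*31 + 6 = 192, q_4 = 6*253 + 49 = 1567.
  i=5: a_5=3, p_5 = 3*192 + 31 = 607, q_5 = 3*1567 + 253 = 4954.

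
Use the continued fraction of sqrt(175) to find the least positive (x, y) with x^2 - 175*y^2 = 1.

First expand sqrt(175) as a continued fraction. With x_i = (sqrt(175) + m_i)/d_i and (m_0, d_0) = (0, 1): a_0 = floor(sqrt(175)) = 13, since 13^2 = 169 <= 175 < 196 = 14^2.
Iterate m_{i+1} = d_i*a_i - m_i, d_{i+1} = (175 - m_{i+1}^2)/d_i, a_{i+1} = floor((a_0 + m_{i+1})/d_{i+1}):
  m_1 = 1*13 - 0 = 13, d_1 = (175 - 13^2)/1 = 6/1 = 6, a_1 = floor((13 + 13)/6) = 4.
  m_2 = 6*4 - 13 = 11, d_2 = (175 - 11^2)/6 = 54/6 = 9, a_2 = floor((13 + 11)/9) = 2.
  m_3 = 9*2 - 11 = 7, d_3 = (175 - 7^2)/9 = 126/9 = 14, a_3 = floor((13 + 7)/14) = 1.
  m_4 = 14*1 - 7 = 7, d_4 = (175 - 7^2)/14 = 126/14 = 9, a_4 = floor((13 + 7)/9) = 2.
  m_5 = 9*2 - 7 = 11, d_5 = (175 - 11^2)/9 = 54/9 = 6, a_5 = floor((13 + 11)/6) = 4.
  m_6 = 6*4 - 11 = 13, d_6 = (175 - 13^2)/6 = 6/6 = 1, a_6 = floor((13 + 13)/1) = 26.
  m_7 = 1*26 - 13 = 13, d_7 = (175 - 13^2)/1 = 6/1 = 6: (m_7, d_7) = (m_1, d_1) = (13, 6), so from here the quotients repeat a_1, ..., a_6; the period length is 6.
So sqrt(175) = [13; (4, 2, 1, 2, 4, 26)] with period length k = 6.
k is even, so the fundamental solution of x^2 - 175y^2 = 1 is (p_{k-1}, q_{k-1}) = (p_5, q_5); compute convergents through index 5.
Convergents (p_i = a_i*p_{i-1} + p_{i-2}, q_i = a_i*q_{i-1} + q_{i-2} with p_{-2}=0, p_{-1}=1, q_{-2}=1, q_{-1}=0):
  i=0: a_0=13, p_0 = 13*1 + 0 = 13, q_0 = 13*0 + 1 = 1.
  i=1: a_1=4, p_1 = 4*13 + 1 = 53, q_1 = 4*1 + 0 = 4.
  i=2: a_2=2, p_2 = 2*53 + 13 = 119, q_2 = 2*4 + 1 = 9.
  i=3: a_3=1, p_3 = 1*119 + 53 = 172, q_3 = 1*9 + 4 = 13.
  i=4: a_4=2, p_4 = 2*172 + 119 = 463, q_4 = 2*13 + 9 = 35.
  i=5: a_5=4, p_5 = 4*463 + 172 = 2024, q_5 = 4*35 + 13 = 153.
Check: 2024^2 - 175*153^2 = 4096576 - 4096575 = 1, so (x, y) = (2024, 153) solves the equation, and by the theorem it is the least positive solution.

(x, y) = (2024, 153)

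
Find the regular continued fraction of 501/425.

Run the Euclidean algorithm on 501 and 425; the successive quotients are the partial quotients a_0, a_1, ... (each step inverts the fractional part left over by the previous one):
  501 = 1*425 + 76, so a_0 = 1.
  425 = 5*76 + 45, so a_1 = 5.
  76 = 1*45 + 31, so a_2 = 1.
  45 = 1*31 + 14, so a_3 = 1.
  31 = 2*14 + 3, so a_4 = 2.
  14 = 4*3 + 2, so a_5 = 4.
  3 = 1*2 + 1, so a_6 = 1.
  2 = 2*1 + 0, so a_7 = 2.
The remainder reaches 0 after 8 divisions, so the expansion has 8 partial quotients, read off in order.

[1; 5, 1, 1, 2, 4, 1, 2]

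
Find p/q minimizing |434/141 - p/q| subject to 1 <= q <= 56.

Expand x = 434/141 as a continued fraction with the Euclidean algorithm:
  434 = 3*141 + 11, so a_0 = 3.
  141 = 12*11 + 9, so a_1 = 12.
  11 = 1*9 + 2, so a_2 = 1.
  9 = 4*2 + 1, so a_3 = 4.
  2 = 2*1 + 0, so a_4 = 2.
so x = [3; 12, 1, 4, 2].
Convergents (p_i = a_i*p_{i-1} + p_{i-2}, q_i = a_i*q_{i-1} + q_{i-2} with p_{-2}=0, p_{-1}=1, q_{-2}=1, q_{-1}=0), until the denominator exceeds 56:
  i=0: a_0=3, p_0 = 3*1 + 0 = 3, q_0 = 3*0 + 1 = 1.
  i=1: a_1=12, p_1 = 12*3 + 1 = 37, q_1 = 12*1 + 0 = 12.
  i=2: a_2=1, p_2 = 1*37 + 3 = 40, q_2 = 1*12 + 1 = 13.
  i=3: a_3=4, p_3 = 4*40 + 37 = 197, q_3 = 4*13 + 12 = 64.
q_3 = 64 > 56, so the last convergent with denominator <= 56 is p_2/q_2 = 40/13.
The closest fraction with denominator <= 56 is either p_2/q_2 or the intermediate fraction (k*p_2 + p_1)/(k*q_2 + q_1) with the largest k >= 1 whose denominator stays <= 56; these approach x as k grows, and every other convergent or intermediate fraction in range is farther away.
Largest k: floor((56 - q_1)/q_2) = floor((56 - 12)/13) = 3.
That gives (3*40 + 37)/(3*13 + 12) = 157/51.
Compare the errors: |x - 40/13| = |434*13 - 40*141|/(141*13) = 2/1833, and |x - 157/51| = |434*51 - 157*141|/(141*51) = 3/7191.
Cross-multiplying, 3*1833 = 5499 < 14382 = 2*7191, so 3/7191 is smaller: the intermediate fraction 157/51 is closer to x than 40/13.

157/51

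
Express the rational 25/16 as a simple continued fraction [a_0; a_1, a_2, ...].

[1; 1, 1, 3, 2]

Run the Euclidean algorithm on 25 and 16; the successive quotients are the partial quotients a_0, a_1, ... (each step inverts the fractional part left over by the previous one):
  25 = 1*16 + 9, so a_0 = 1.
  16 = 1*9 + 7, so a_1 = 1.
  9 = 1*7 + 2, so a_2 = 1.
  7 = 3*2 + 1, so a_3 = 3.
  2 = 2*1 + 0, so a_4 = 2.
The remainder reaches 0 after 5 divisions, so the expansion has 5 partial quotients, read off in order.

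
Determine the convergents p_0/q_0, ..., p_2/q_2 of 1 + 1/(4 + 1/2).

1/1, 5/4, 11/9

Using the convergent recurrence p_i = a_i*p_{i-1} + p_{i-2}, q_i = a_i*q_{i-1} + q_{i-2} with p_{-2}=0, p_{-1}=1, q_{-2}=1, q_{-1}=0:
  i=0: a_0=1, p_0 = 1*1 + 0 = 1, q_0 = 1*0 + 1 = 1.
  i=1: a_1=4, p_1 = 4*1 + 1 = 5, q_1 = 4*1 + 0 = 4.
  i=2: a_2=2, p_2 = 2*5 + 1 = 11, q_2 = 2*4 + 1 = 9.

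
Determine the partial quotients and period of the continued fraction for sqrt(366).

[19; (7, 1, 1, 1, 2, 12, 2, 1, 1, 1, 7, 38)]

Write x_i = (sqrt(366) + m_i)/d_i with (m_0, d_0) = (0, 1). a_0 = floor(sqrt(366)) = 19, since 19^2 = 361 <= 366 < 400 = 20^2.
Iterate m_{i+1} = d_i*a_i - m_i, d_{i+1} = (366 - m_{i+1}^2)/d_i, a_{i+1} = floor((a_0 + m_{i+1})/d_{i+1}):
  m_1 = 1*19 - 0 = 19, d_1 = (366 - 19^2)/1 = 5/1 = 5, a_1 = floor((19 + 19)/5) = 7.
  m_2 = 5*7 - 19 = 16, d_2 = (366 - 16^2)/5 = 110/5 = 22, a_2 = floor((19 + 16)/22) = 1.
  m_3 = 22*1 - 16 = 6, d_3 = (366 - 6^2)/22 = 330/22 = 15, a_3 = floor((19 + 6)/15) = 1.
  m_4 = 15*1 - 6 = 9, d_4 = (366 - 9^2)/15 = 285/15 = 19, a_4 = floor((19 + 9)/19) = 1.
  m_5 = 19*1 - 9 = 10, d_5 = (366 - 10^2)/19 = 266/19 = 14, a_5 = floor((19 + 10)/14) = 2.
  m_6 = 14*2 - 10 = 18, d_6 = (366 - 18^2)/14 = 42/14 = 3, a_6 = floor((19 + 18)/3) = 12.
  m_7 = 3*12 - 18 = 18, d_7 = (366 - 18^2)/3 = 42/3 = 14, a_7 = floor((19 + 18)/14) = 2.
  m_8 = 14*2 - 18 = 10, d_8 = (366 - 10^2)/14 = 266/14 = 19, a_8 = floor((19 + 10)/19) = 1.
  m_9 = 19*1 - 10 = 9, d_9 = (366 - 9^2)/19 = 285/19 = 15, a_9 = floor((19 + 9)/15) = 1.
  m_10 = 15*1 - 9 = 6, d_10 = (366 - 6^2)/15 = 330/15 = 22, a_10 = floor((19 + 6)/22) = 1.
  m_11 = 22*1 - 6 = 16, d_11 = (366 - 16^2)/22 = 110/22 = 5, a_11 = floor((19 + 16)/5) = 7.
  m_12 = 5*7 - 16 = 19, d_12 = (366 - 19^2)/5 = 5/5 = 1, a_12 = floor((19 + 19)/1) = 38.
  m_13 = 1*38 - 19 = 19, d_13 = (366 - 19^2)/1 = 5/1 = 5: (m_13, d_13) = (m_1, d_1) = (19, 5), so from here the quotients repeat a_1, ..., a_12; the period length is 12.
Hence the expansion of sqrt(366) is a_0 = 19 followed by the repeating block 7, 1, 1, 1, 2, 12, 2, 1, 1, 1, 7, 38 (period 12).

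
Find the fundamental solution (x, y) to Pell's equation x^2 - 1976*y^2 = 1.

First expand sqrt(1976) as a continued fraction. With x_i = (sqrt(1976) + m_i)/d_i and (m_0, d_0) = (0, 1): a_0 = floor(sqrt(1976)) = 44, since 44^2 = 1936 <= 1976 < 2025 = 45^2.
Iterate m_{i+1} = d_i*a_i - m_i, d_{i+1} = (1976 - m_{i+1}^2)/d_i, a_{i+1} = floor((a_0 + m_{i+1})/d_{i+1}):
  m_1 = 1*44 - 0 = 44, d_1 = (1976 - 44^2)/1 = 40/1 = 40, a_1 = floor((44 + 44)/40) = 2.
  m_2 = 40*2 - 44 = 36, d_2 = (1976 - 36^2)/40 = 680/40 = 17, a_2 = floor((44 + 36)/17) = 4.
  m_3 = 17*4 - 36 = 32, d_3 = (1976 - 32^2)/17 = 952/17 = 56, a_3 = floor((44 + 32)/56) = 1.
  m_4 = 56*1 - 32 = 24, d_4 = (1976 - 24^2)/56 = 1400/56 = 25, a_4 = floor((44 + 24)/25) = 2.
  m_5 = 25*2 - 24 = 26, d_5 = (1976 - 26^2)/25 = 1300/25 = 52, a_5 = floor((44 + 26)/52) = 1.
  m_6 = 52*1 - 26 = 26, d_6 = (1976 - 26^2)/52 = 1300/52 = 25, a_6 = floor((44 + 26)/25) = 2.
  m_7 = 25*2 - 26 = 24, d_7 = (1976 - 24^2)/25 = 1400/25 = 56, a_7 = floor((44 + 24)/56) = 1.
  m_8 = 56*1 - 24 = 32, d_8 = (1976 - 32^2)/56 = 952/56 = 17, a_8 = floor((44 + 32)/17) = 4.
  m_9 = 17*4 - 32 = 36, d_9 = (1976 - 36^2)/17 = 680/17 = 40, a_9 = floor((44 + 36)/40) = 2.
  m_10 = 40*2 - 36 = 44, d_10 = (1976 - 44^2)/40 = 40/40 = 1, a_10 = floor((44 + 44)/1) = 88.
  m_11 = 1*88 - 44 = 44, d_11 = (1976 - 44^2)/1 = 40/1 = 40: (m_11, d_11) = (m_1, d_1) = (44, 40), so from here the quotients repeat a_1, ..., a_10; the period length is 10.
So sqrt(1976) = [44; (2, 4, 1, 2, 1, 2, 1, 4, 2, 88)] with period length k = 10.
k is even, so the fundamental solution of x^2 - 1976y^2 = 1 is (p_{k-1}, q_{k-1}) = (p_9, q_9); compute convergents through index 9.
Convergents (p_i = a_i*p_{i-1} + p_{i-2}, q_i = a_i*q_{i-1} + q_{i-2} with p_{-2}=0, p_{-1}=1, q_{-2}=1, q_{-1}=0):
  i=0: a_0=44, p_0 = 44*1 + 0 = 44, q_0 = 44*0 + 1 = 1.
  i=1: a_1=2, p_1 = 2*44 + 1 = 89, q_1 = 2*1 + 0 = 2.
  i=2: a_2=4, p_2 = 4*89 + 44 = 400, q_2 = 4*2 + 1 = 9.
  i=3: a_3=1, p_3 = 1*400 + 89 = 489, q_3 = 1*9 + 2 = 11.
  i=4: a_4=2, p_4 = 2*489 + 400 = 1378, q_4 = 2*11 + 9 = 31.
  i=5: a_5=1, p_5 = 1*1378 + 489 = 1867, q_5 = 1*31 + 11 = 42.
  i=6: a_6=2, p_6 = 2*1867 + 1378 = 5112, q_6 = 2*42 + 31 = 115.
  i=7: a_7=1, p_7 = 1*5112 + 1867 = 6979, q_7 = 1*115 + 42 = 157.
  i=8: a_8=4, p_8 = 4*6979 + 5112 = 33028, q_8 = 4*157 + 115 = 743.
  i=9: a_9=2, p_9 = 2*33028 + 6979 = 73035, q_9 = 2*743 + 157 = 1643.
Check: 73035^2 - 1976*1643^2 = 5334111225 - 5334111224 = 1, so (x, y) = (73035, 1643) solves the equation, and by the theorem it is the least positive solution.

(x, y) = (73035, 1643)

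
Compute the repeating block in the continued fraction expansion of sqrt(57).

[7; (1, 1, 4, 1, 1, 14)]

Write x_i = (sqrt(57) + m_i)/d_i with (m_0, d_0) = (0, 1). a_0 = floor(sqrt(57)) = 7, since 7^2 = 49 <= 57 < 64 = 8^2.
Iterate m_{i+1} = d_i*a_i - m_i, d_{i+1} = (57 - m_{i+1}^2)/d_i, a_{i+1} = floor((a_0 + m_{i+1})/d_{i+1}):
  m_1 = 1*7 - 0 = 7, d_1 = (57 - 7^2)/1 = 8/1 = 8, a_1 = floor((7 + 7)/8) = 1.
  m_2 = 8*1 - 7 = 1, d_2 = (57 - 1^2)/8 = 56/8 = 7, a_2 = floor((7 + 1)/7) = 1.
  m_3 = 7*1 - 1 = 6, d_3 = (57 - 6^2)/7 = 21/7 = 3, a_3 = floor((7 + 6)/3) = 4.
  m_4 = 3*4 - 6 = 6, d_4 = (57 - 6^2)/3 = 21/3 = 7, a_4 = floor((7 + 6)/7) = 1.
  m_5 = 7*1 - 6 = 1, d_5 = (57 - 1^2)/7 = 56/7 = 8, a_5 = floor((7 + 1)/8) = 1.
  m_6 = 8*1 - 1 = 7, d_6 = (57 - 7^2)/8 = 8/8 = 1, a_6 = floor((7 + 7)/1) = 14.
  m_7 = 1*14 - 7 = 7, d_7 = (57 - 7^2)/1 = 8/1 = 8: (m_7, d_7) = (m_1, d_1) = (7, 8), so from here the quotients repeat a_1, ..., a_6; the period length is 6.
Hence the expansion of sqrt(57) is a_0 = 7 followed by the repeating block 1, 1, 4, 1, 1, 14 (period 6).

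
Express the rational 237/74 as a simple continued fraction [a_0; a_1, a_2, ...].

Run the Euclidean algorithm on 237 and 74; the successive quotients are the partial quotients a_0, a_1, ... (each step inverts the fractional part left over by the previous one):
  237 = 3*74 + 15, so a_0 = 3.
  74 = 4*15 + 14, so a_1 = 4.
  15 = 1*14 + 1, so a_2 = 1.
  14 = 14*1 + 0, so a_3 = 14.
The remainder reaches 0 after 4 divisions, so the expansion has 4 partial quotients, read off in order.

[3; 4, 1, 14]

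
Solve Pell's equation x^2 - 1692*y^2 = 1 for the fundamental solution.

(x, y) = (4607, 112)

First expand sqrt(1692) as a continued fraction. With x_i = (sqrt(1692) + m_i)/d_i and (m_0, d_0) = (0, 1): a_0 = floor(sqrt(1692)) = 41, since 41^2 = 1681 <= 1692 < 1764 = 42^2.
Iterate m_{i+1} = d_i*a_i - m_i, d_{i+1} = (1692 - m_{i+1}^2)/d_i, a_{i+1} = floor((a_0 + m_{i+1})/d_{i+1}):
  m_1 = 1*41 - 0 = 41, d_1 = (1692 - 41^2)/1 = 11/1 = 11, a_1 = floor((41 + 41)/11) = 7.
  m_2 = 11*7 - 41 = 36, d_2 = (1692 - 36^2)/11 = 396/11 = 36, a_2 = floor((41 + 36)/36) = 2.
  m_3 = 36*2 - 36 = 36, d_3 = (1692 - 36^2)/36 = 396/36 = 11, a_3 = floor((41 + 36)/11) = 7.
  m_4 = 11*7 - 36 = 41, d_4 = (1692 - 41^2)/11 = 11/11 = 1, a_4 = floor((41 + 41)/1) = 82.
  m_5 = 1*82 - 41 = 41, d_5 = (1692 - 41^2)/1 = 11/1 = 11: (m_5, d_5) = (m_1, d_1) = (41, 11), so from here the quotients repeat a_1, ..., a_4; the period length is 4.
So sqrt(1692) = [41; (7, 2, 7, 82)] with period length k = 4.
k is even, so the fundamental solution of x^2 - 1692y^2 = 1 is (p_{k-1}, q_{k-1}) = (p_3, q_3); compute convergents through index 3.
Convergents (p_i = a_i*p_{i-1} + p_{i-2}, q_i = a_i*q_{i-1} + q_{i-2} with p_{-2}=0, p_{-1}=1, q_{-2}=1, q_{-1}=0):
  i=0: a_0=41, p_0 = 41*1 + 0 = 41, q_0 = 41*0 + 1 = 1.
  i=1: a_1=7, p_1 = 7*41 + 1 = 288, q_1 = 7*1 + 0 = 7.
  i=2: a_2=2, p_2 = 2*288 + 41 = 617, q_2 = 2*7 + 1 = 15.
  i=3: a_3=7, p_3 = 7*617 + 288 = 4607, q_3 = 7*15 + 7 = 112.
Check: 4607^2 - 1692*112^2 = 21224449 - 21224448 = 1, so (x, y) = (4607, 112) solves the equation, and by the theorem it is the least positive solution.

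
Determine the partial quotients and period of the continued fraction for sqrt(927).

[30; (2, 4, 5, 3, 5, 4, 2, 60)]

Write x_i = (sqrt(927) + m_i)/d_i with (m_0, d_0) = (0, 1). a_0 = floor(sqrt(927)) = 30, since 30^2 = 900 <= 927 < 961 = 31^2.
Iterate m_{i+1} = d_i*a_i - m_i, d_{i+1} = (927 - m_{i+1}^2)/d_i, a_{i+1} = floor((a_0 + m_{i+1})/d_{i+1}):
  m_1 = 1*30 - 0 = 30, d_1 = (927 - 30^2)/1 = 27/1 = 27, a_1 = floor((30 + 30)/27) = 2.
  m_2 = 27*2 - 30 = 24, d_2 = (927 - 24^2)/27 = 351/27 = 13, a_2 = floor((30 + 24)/13) = 4.
  m_3 = 13*4 - 24 = 28, d_3 = (927 - 28^2)/13 = 143/13 = 11, a_3 = floor((30 + 28)/11) = 5.
  m_4 = 11*5 - 28 = 27, d_4 = (927 - 27^2)/11 = 198/11 = 18, a_4 = floor((30 + 27)/18) = 3.
  m_5 = 18*3 - 27 = 27, d_5 = (927 - 27^2)/18 = 198/18 = 11, a_5 = floor((30 + 27)/11) = 5.
  m_6 = 11*5 - 27 = 28, d_6 = (927 - 28^2)/11 = 143/11 = 13, a_6 = floor((30 + 28)/13) = 4.
  m_7 = 13*4 - 28 = 24, d_7 = (927 - 24^2)/13 = 351/13 = 27, a_7 = floor((30 + 24)/27) = 2.
  m_8 = 27*2 - 24 = 30, d_8 = (927 - 30^2)/27 = 27/27 = 1, a_8 = floor((30 + 30)/1) = 60.
  m_9 = 1*60 - 30 = 30, d_9 = (927 - 30^2)/1 = 27/1 = 27: (m_9, d_9) = (m_1, d_1) = (30, 27), so from here the quotients repeat a_1, ..., a_8; the period length is 8.
Hence the expansion of sqrt(927) is a_0 = 30 followed by the repeating block 2, 4, 5, 3, 5, 4, 2, 60 (period 8).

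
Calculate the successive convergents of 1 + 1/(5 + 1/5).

1/1, 6/5, 31/26

Using the convergent recurrence p_i = a_i*p_{i-1} + p_{i-2}, q_i = a_i*q_{i-1} + q_{i-2} with p_{-2}=0, p_{-1}=1, q_{-2}=1, q_{-1}=0:
  i=0: a_0=1, p_0 = 1*1 + 0 = 1, q_0 = 1*0 + 1 = 1.
  i=1: a_1=5, p_1 = 5*1 + 1 = 6, q_1 = 5*1 + 0 = 5.
  i=2: a_2=5, p_2 = 5*6 + 1 = 31, q_2 = 5*5 + 1 = 26.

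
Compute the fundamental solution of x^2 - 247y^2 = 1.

First expand sqrt(247) as a continued fraction. With x_i = (sqrt(247) + m_i)/d_i and (m_0, d_0) = (0, 1): a_0 = floor(sqrt(247)) = 15, since 15^2 = 225 <= 247 < 256 = 16^2.
Iterate m_{i+1} = d_i*a_i - m_i, d_{i+1} = (247 - m_{i+1}^2)/d_i, a_{i+1} = floor((a_0 + m_{i+1})/d_{i+1}):
  m_1 = 1*15 - 0 = 15, d_1 = (247 - 15^2)/1 = 22/1 = 22, a_1 = floor((15 + 15)/22) = 1.
  m_2 = 22*1 - 15 = 7, d_2 = (247 - 7^2)/22 = 198/22 = 9, a_2 = floor((15 + 7)/9) = 2.
  m_3 = 9*2 - 7 = 11, d_3 = (247 - 11^2)/9 = 126/9 = 14, a_3 = floor((15 + 11)/14) = 1.
  m_4 = 14*1 - 11 = 3, d_4 = (247 - 3^2)/14 = 238/14 = 17, a_4 = floor((15 + 3)/17) = 1.
  m_5 = 17*1 - 3 = 14, d_5 = (247 - 14^2)/17 = 51/17 = 3, a_5 = floor((15 + 14)/3) = 9.
  m_6 = 3*9 - 14 = 13, d_6 = (247 - 13^2)/3 = 78/3 = 26, a_6 = floor((15 + 13)/26) = 1.
  m_7 = 26*1 - 13 = 13, d_7 = (247 - 13^2)/26 = 78/26 = 3, a_7 = floor((15 + 13)/3) = 9.
  m_8 = 3*9 - 13 = 14, d_8 = (247 - 14^2)/3 = 51/3 = 17, a_8 = floor((15 + 14)/17) = 1.
  m_9 = 17*1 - 14 = 3, d_9 = (247 - 3^2)/17 = 238/17 = 14, a_9 = floor((15 + 3)/14) = 1.
  m_10 = 14*1 - 3 = 11, d_10 = (247 - 11^2)/14 = 126/14 = 9, a_10 = floor((15 + 11)/9) = 2.
  m_11 = 9*2 - 11 = 7, d_11 = (247 - 7^2)/9 = 198/9 = 22, a_11 = floor((15 + 7)/22) = 1.
  m_12 = 22*1 - 7 = 15, d_12 = (247 - 15^2)/22 = 22/22 = 1, a_12 = floor((15 + 15)/1) = 30.
  m_13 = 1*30 - 15 = 15, d_13 = (247 - 15^2)/1 = 22/1 = 22: (m_13, d_13) = (m_1, d_1) = (15, 22), so from here the quotients repeat a_1, ..., a_12; the period length is 12.
So sqrt(247) = [15; (1, 2, 1, 1, 9, 1, 9, 1, 1, 2, 1, 30)] with period length k = 12.
k is even, so the fundamental solution of x^2 - 247y^2 = 1 is (p_{k-1}, q_{k-1}) = (p_11, q_11); compute convergents through index 11.
Convergents (p_i = a_i*p_{i-1} + p_{i-2}, q_i = a_i*q_{i-1} + q_{i-2} with p_{-2}=0, p_{-1}=1, q_{-2}=1, q_{-1}=0):
  i=0: a_0=15, p_0 = 15*1 + 0 = 15, q_0 = 15*0 + 1 = 1.
  i=1: a_1=1, p_1 = 1*15 + 1 = 16, q_1 = 1*1 + 0 = 1.
  i=2: a_2=2, p_2 = 2*16 + 15 = 47, q_2 = 2*1 + 1 = 3.
  i=3: a_3=1, p_3 = 1*47 + 16 = 63, q_3 = 1*3 + 1 = 4.
  i=4: a_4=1, p_4 = 1*63 + 47 = 110, q_4 = 1*4 + 3 = 7.
  i=5: a_5=9, p_5 = 9*110 + 63 = 1053, q_5 = 9*7 + 4 = 67.
  i=6: a_6=1, p_6 = 1*1053 + 110 = 1163, q_6 = 1*67 + 7 = 74.
  i=7: a_7=9, p_7 = 9*1163 + 1053 = 11520, q_7 = 9*74 + 67 = 733.
  i=8: a_8=1, p_8 = 1*11520 + 1163 = 12683, q_8 = 1*733 + 74 = 807.
  i=9: a_9=1, p_9 = 1*12683 + 11520 = 24203, q_9 = 1*807 + 733 = 1540.
  i=10: a_10=2, p_10 = 2*24203 + 12683 = 61089, q_10 = 2*1540 + 807 = 3887.
  i=11: a_11=1, p_11 = 1*61089 + 24203 = 85292, q_11 = 1*3887 + 1540 = 5427.
Check: 85292^2 - 247*5427^2 = 7274725264 - 7274725263 = 1, so (x, y) = (85292, 5427) solves the equation, and by the theorem it is the least positive solution.

(x, y) = (85292, 5427)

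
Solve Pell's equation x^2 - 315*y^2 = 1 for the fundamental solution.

First expand sqrt(315) as a continued fraction. With x_i = (sqrt(315) + m_i)/d_i and (m_0, d_0) = (0, 1): a_0 = floor(sqrt(315)) = 17, since 17^2 = 289 <= 315 < 324 = 18^2.
Iterate m_{i+1} = d_i*a_i - m_i, d_{i+1} = (315 - m_{i+1}^2)/d_i, a_{i+1} = floor((a_0 + m_{i+1})/d_{i+1}):
  m_1 = 1*17 - 0 = 17, d_1 = (315 - 17^2)/1 = 26/1 = 26, a_1 = floor((17 + 17)/26) = 1.
  m_2 = 26*1 - 17 = 9, d_2 = (315 - 9^2)/26 = 234/26 = 9, a_2 = floor((17 + 9)/9) = 2.
  m_3 = 9*2 - 9 = 9, d_3 = (315 - 9^2)/9 = 234/9 = 26, a_3 = floor((17 + 9)/26) = 1.
  m_4 = 26*1 - 9 = 17, d_4 = (315 - 17^2)/26 = 26/26 = 1, a_4 = floor((17 + 17)/1) = 34.
  m_5 = 1*34 - 17 = 17, d_5 = (315 - 17^2)/1 = 26/1 = 26: (m_5, d_5) = (m_1, d_1) = (17, 26), so from here the quotients repeat a_1, ..., a_4; the period length is 4.
So sqrt(315) = [17; (1, 2, 1, 34)] with period length k = 4.
k is even, so the fundamental solution of x^2 - 315y^2 = 1 is (p_{k-1}, q_{k-1}) = (p_3, q_3); compute convergents through index 3.
Convergents (p_i = a_i*p_{i-1} + p_{i-2}, q_i = a_i*q_{i-1} + q_{i-2} with p_{-2}=0, p_{-1}=1, q_{-2}=1, q_{-1}=0):
  i=0: a_0=17, p_0 = 17*1 + 0 = 17, q_0 = 17*0 + 1 = 1.
  i=1: a_1=1, p_1 = 1*17 + 1 = 18, q_1 = 1*1 + 0 = 1.
  i=2: a_2=2, p_2 = 2*18 + 17 = 53, q_2 = 2*1 + 1 = 3.
  i=3: a_3=1, p_3 = 1*53 + 18 = 71, q_3 = 1*3 + 1 = 4.
Check: 71^2 - 315*4^2 = 5041 - 5040 = 1, so (x, y) = (71, 4) solves the equation, and by the theorem it is the least positive solution.

(x, y) = (71, 4)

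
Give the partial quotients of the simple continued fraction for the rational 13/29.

[0; 2, 4, 3]

Run the Euclidean algorithm on 13 and 29; the successive quotients are the partial quotients a_0, a_1, ... (each step inverts the fractional part left over by the previous one):
  13 = 0*29 + 13, so a_0 = 0.
  29 = 2*13 + 3, so a_1 = 2.
  13 = 4*3 + 1, so a_2 = 4.
  3 = 3*1 + 0, so a_3 = 3.
The remainder reaches 0 after 4 divisions, so the expansion has 4 partial quotients, read off in order.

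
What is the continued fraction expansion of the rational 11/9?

[1; 4, 2]

Run the Euclidean algorithm on 11 and 9; the successive quotients are the partial quotients a_0, a_1, ... (each step inverts the fractional part left over by the previous one):
  11 = 1*9 + 2, so a_0 = 1.
  9 = 4*2 + 1, so a_1 = 4.
  2 = 2*1 + 0, so a_2 = 2.
The remainder reaches 0 after 3 divisions, so the expansion has 3 partial quotients, read off in order.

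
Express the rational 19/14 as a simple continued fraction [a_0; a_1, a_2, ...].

Run the Euclidean algorithm on 19 and 14; the successive quotients are the partial quotients a_0, a_1, ... (each step inverts the fractional part left over by the previous one):
  19 = 1*14 + 5, so a_0 = 1.
  14 = 2*5 + 4, so a_1 = 2.
  5 = 1*4 + 1, so a_2 = 1.
  4 = 4*1 + 0, so a_3 = 4.
The remainder reaches 0 after 4 divisions, so the expansion has 4 partial quotients, read off in order.

[1; 2, 1, 4]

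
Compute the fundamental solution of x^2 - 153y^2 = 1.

First expand sqrt(153) as a continued fraction. With x_i = (sqrt(153) + m_i)/d_i and (m_0, d_0) = (0, 1): a_0 = floor(sqrt(153)) = 12, since 12^2 = 144 <= 153 < 169 = 13^2.
Iterate m_{i+1} = d_i*a_i - m_i, d_{i+1} = (153 - m_{i+1}^2)/d_i, a_{i+1} = floor((a_0 + m_{i+1})/d_{i+1}):
  m_1 = 1*12 - 0 = 12, d_1 = (153 - 12^2)/1 = 9/1 = 9, a_1 = floor((12 + 12)/9) = 2.
  m_2 = 9*2 - 12 = 6, d_2 = (153 - 6^2)/9 = 117/9 = 13, a_2 = floor((12 + 6)/13) = 1.
  m_3 = 13*1 - 6 = 7, d_3 = (153 - 7^2)/13 = 104/13 = 8, a_3 = floor((12 + 7)/8) = 2.
  m_4 = 8*2 - 7 = 9, d_4 = (153 - 9^2)/8 = 72/8 = 9, a_4 = floor((12 + 9)/9) = 2.
  m_5 = 9*2 - 9 = 9, d_5 = (153 - 9^2)/9 = 72/9 = 8, a_5 = floor((12 + 9)/8) = 2.
  m_6 = 8*2 - 9 = 7, d_6 = (153 - 7^2)/8 = 104/8 = 13, a_6 = floor((12 + 7)/13) = 1.
  m_7 = 13*1 - 7 = 6, d_7 = (153 - 6^2)/13 = 117/13 = 9, a_7 = floor((12 + 6)/9) = 2.
  m_8 = 9*2 - 6 = 12, d_8 = (153 - 12^2)/9 = 9/9 = 1, a_8 = floor((12 + 12)/1) = 24.
  m_9 = 1*24 - 12 = 12, d_9 = (153 - 12^2)/1 = 9/1 = 9: (m_9, d_9) = (m_1, d_1) = (12, 9), so from here the quotients repeat a_1, ..., a_8; the period length is 8.
So sqrt(153) = [12; (2, 1, 2, 2, 2, 1, 2, 24)] with period length k = 8.
k is even, so the fundamental solution of x^2 - 153y^2 = 1 is (p_{k-1}, q_{k-1}) = (p_7, q_7); compute convergents through index 7.
Convergents (p_i = a_i*p_{i-1} + p_{i-2}, q_i = a_i*q_{i-1} + q_{i-2} with p_{-2}=0, p_{-1}=1, q_{-2}=1, q_{-1}=0):
  i=0: a_0=12, p_0 = 12*1 + 0 = 12, q_0 = 12*0 + 1 = 1.
  i=1: a_1=2, p_1 = 2*12 + 1 = 25, q_1 = 2*1 + 0 = 2.
  i=2: a_2=1, p_2 = 1*25 + 12 = 37, q_2 = 1*2 + 1 = 3.
  i=3: a_3=2, p_3 = 2*37 + 25 = 99, q_3 = 2*3 + 2 = 8.
  i=4: a_4=2, p_4 = 2*99 + 37 = 235, q_4 = 2*8 + 3 = 19.
  i=5: a_5=2, p_5 = 2*235 + 99 = 569, q_5 = 2*19 + 8 = 46.
  i=6: a_6=1, p_6 = 1*569 + 235 = 804, q_6 = 1*46 + 19 = 65.
  i=7: a_7=2, p_7 = 2*804 + 569 = 2177, q_7 = 2*65 + 46 = 176.
Check: 2177^2 - 153*176^2 = 4739329 - 4739328 = 1, so (x, y) = (2177, 176) solves the equation, and by the theorem it is the least positive solution.

(x, y) = (2177, 176)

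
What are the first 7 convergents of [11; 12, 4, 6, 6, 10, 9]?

Using the convergent recurrence p_i = a_i*p_{i-1} + p_{i-2}, q_i = a_i*q_{i-1} + q_{i-2} with p_{-2}=0, p_{-1}=1, q_{-2}=1, q_{-1}=0:
  i=0: a_0=11, p_0 = 11*1 + 0 = 11, q_0 = 11*0 + 1 = 1.
  i=1: a_1=12, p_1 = 12*11 + 1 = 133, q_1 = 12*1 + 0 = 12.
  i=2: a_2=4, p_2 = 4*133 + 11 = 543, q_2 = 4*12 + 1 = 49.
  i=3: a_3=6, p_3 = 6*543 + 133 = 3391, q_3 = 6*49 + 12 = 306.
  i=4: a_4=6, p_4 = 6*3391 + 543 = 20889, q_4 = 6*306 + 49 = 1885.
  i=5: a_5=10, p_5 = 10*20889 + 3391 = 212281, q_5 = 10*1885 + 306 = 19156.
  i=6: a_6=9, p_6 = 9*212281 + 20889 = 1931418, q_6 = 9*19156 + 1885 = 174289.

11/1, 133/12, 543/49, 3391/306, 20889/1885, 212281/19156, 1931418/174289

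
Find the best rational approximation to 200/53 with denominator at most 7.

Expand x = 200/53 as a continued fraction with the Euclidean algorithm:
  200 = 3*53 + 41, so a_0 = 3.
  53 = 1*41 + 12, so a_1 = 1.
  41 = 3*12 + 5, so a_2 = 3.
  12 = 2*5 + 2, so a_3 = 2.
  5 = 2*2 + 1, so a_4 = 2.
  2 = 2*1 + 0, so a_5 = 2.
so x = [3; 1, 3, 2, 2, 2].
Convergents (p_i = a_i*p_{i-1} + p_{i-2}, q_i = a_i*q_{i-1} + q_{i-2} with p_{-2}=0, p_{-1}=1, q_{-2}=1, q_{-1}=0), until the denominator exceeds 7:
  i=0: a_0=3, p_0 = 3*1 + 0 = 3, q_0 = 3*0 + 1 = 1.
  i=1: a_1=1, p_1 = 1*3 + 1 = 4, q_1 = 1*1 + 0 = 1.
  i=2: a_2=3, p_2 = 3*4 + 3 = 15, q_2 = 3*1 + 1 = 4.
  i=3: a_3=2, p_3 = 2*15 + 4 = 34, q_3 = 2*4 + 1 = 9.
q_3 = 9 > 7, so the last convergent with denominator <= 7 is p_2/q_2 = 15/4.
The closest fraction with denominator <= 7 is either p_2/q_2 or the intermediate fraction (k*p_2 + p_1)/(k*q_2 + q_1) with the largest k >= 1 whose denominator stays <= 7; these approach x as k grows, and every other convergent or intermediate fraction in range is farther away.
Largest k: floor((7 - q_1)/q_2) = floor((7 - 1)/4) = 1.
That gives (1*15 + 4)/(1*4 + 1) = 19/5.
Compare the errors: |x - 15/4| = |200*4 - 15*53|/(53*4) = 5/212, and |x - 19/5| = |200*5 - 19*53|/(53*5) = 7/265.
Cross-multiplying, 5*265 = 1325 < 1484 = 7*212, so 5/212 is smaller: the convergent 15/4 is closer to x than 19/5.

15/4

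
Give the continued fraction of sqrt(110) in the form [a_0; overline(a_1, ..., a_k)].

Write x_i = (sqrt(110) + m_i)/d_i with (m_0, d_0) = (0, 1). a_0 = floor(sqrt(110)) = 10, since 10^2 = 100 <= 110 < 121 = 11^2.
Iterate m_{i+1} = d_i*a_i - m_i, d_{i+1} = (110 - m_{i+1}^2)/d_i, a_{i+1} = floor((a_0 + m_{i+1})/d_{i+1}):
  m_1 = 1*10 - 0 = 10, d_1 = (110 - 10^2)/1 = 10/1 = 10, a_1 = floor((10 + 10)/10) = 2.
  m_2 = 10*2 - 10 = 10, d_2 = (110 - 10^2)/10 = 10/10 = 1, a_2 = floor((10 + 10)/1) = 20.
  m_3 = 1*20 - 10 = 10, d_3 = (110 - 10^2)/1 = 10/1 = 10: (m_3, d_3) = (m_1, d_1) = (10, 10), so from here the quotients repeat a_1, a_2; the period length is 2.
Hence the expansion of sqrt(110) is a_0 = 10 followed by the repeating block 2, 20 (period 2).

[10; overline(2, 20)]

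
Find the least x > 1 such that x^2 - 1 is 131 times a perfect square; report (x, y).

(x, y) = (10610, 927)

First expand sqrt(131) as a continued fraction. With x_i = (sqrt(131) + m_i)/d_i and (m_0, d_0) = (0, 1): a_0 = floor(sqrt(131)) = 11, since 11^2 = 121 <= 131 < 144 = 12^2.
Iterate m_{i+1} = d_i*a_i - m_i, d_{i+1} = (131 - m_{i+1}^2)/d_i, a_{i+1} = floor((a_0 + m_{i+1})/d_{i+1}):
  m_1 = 1*11 - 0 = 11, d_1 = (131 - 11^2)/1 = 10/1 = 10, a_1 = floor((11 + 11)/10) = 2.
  m_2 = 10*2 - 11 = 9, d_2 = (131 - 9^2)/10 = 50/10 = 5, a_2 = floor((11 + 9)/5) = 4.
  m_3 = 5*4 - 9 = 11, d_3 = (131 - 11^2)/5 = 10/5 = 2, a_3 = floor((11 + 11)/2) = 11.
  m_4 = 2*11 - 11 = 11, d_4 = (131 - 11^2)/2 = 10/2 = 5, a_4 = floor((11 + 11)/5) = 4.
  m_5 = 5*4 - 11 = 9, d_5 = (131 - 9^2)/5 = 50/5 = 10, a_5 = floor((11 + 9)/10) = 2.
  m_6 = 10*2 - 9 = 11, d_6 = (131 - 11^2)/10 = 10/10 = 1, a_6 = floor((11 + 11)/1) = 22.
  m_7 = 1*22 - 11 = 11, d_7 = (131 - 11^2)/1 = 10/1 = 10: (m_7, d_7) = (m_1, d_1) = (11, 10), so from here the quotients repeat a_1, ..., a_6; the period length is 6.
So sqrt(131) = [11; (2, 4, 11, 4, 2, 22)] with period length k = 6.
k is even, so the fundamental solution of x^2 - 131y^2 = 1 is (p_{k-1}, q_{k-1}) = (p_5, q_5); compute convergents through index 5.
Convergents (p_i = a_i*p_{i-1} + p_{i-2}, q_i = a_i*q_{i-1} + q_{i-2} with p_{-2}=0, p_{-1}=1, q_{-2}=1, q_{-1}=0):
  i=0: a_0=11, p_0 = 11*1 + 0 = 11, q_0 = 11*0 + 1 = 1.
  i=1: a_1=2, p_1 = 2*11 + 1 = 23, q_1 = 2*1 + 0 = 2.
  i=2: a_2=4, p_2 = 4*23 + 11 = 103, q_2 = 4*2 + 1 = 9.
  i=3: a_3=11, p_3 = 11*103 + 23 = 1156, q_3 = 11*9 + 2 = 101.
  i=4: a_4=4, p_4 = 4*1156 + 103 = 4727, q_4 = 4*101 + 9 = 413.
  i=5: a_5=2, p_5 = 2*4727 + 1156 = 10610, q_5 = 2*413 + 101 = 927.
Check: 10610^2 - 131*927^2 = 112572100 - 112572099 = 1, so (x, y) = (10610, 927) solves the equation, and by the theorem it is the least positive solution.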